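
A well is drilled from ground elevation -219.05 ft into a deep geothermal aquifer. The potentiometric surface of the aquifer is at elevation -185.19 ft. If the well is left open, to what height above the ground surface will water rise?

≈ 33.86 ft above ground

Water rises to the potentiometric surface, so the rise above ground = -185.19 − (-219.05) = 33.86 ft.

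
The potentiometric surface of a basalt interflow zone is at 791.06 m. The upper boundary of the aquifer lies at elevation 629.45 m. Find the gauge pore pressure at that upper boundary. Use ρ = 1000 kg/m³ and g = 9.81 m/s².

P ≈ 1590 kPa

Pressure head at the aquifer top: ψ = h − z = 791.06 − 629.45 = 161.61 m.
P = ρgψ = 1000 × 9.81 × 161.61 = 1585394 Pa ≈ 1590 kPa.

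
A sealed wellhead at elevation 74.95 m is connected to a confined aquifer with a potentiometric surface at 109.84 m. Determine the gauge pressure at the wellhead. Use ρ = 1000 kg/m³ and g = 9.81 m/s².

Head above the cap: Δh = 109.84 − 74.95 = 34.89 m.
P = ρgΔh = 1000 × 9.81 × 34.89 = 342271 Pa ≈ 342 kPa.

P ≈ 342 kPa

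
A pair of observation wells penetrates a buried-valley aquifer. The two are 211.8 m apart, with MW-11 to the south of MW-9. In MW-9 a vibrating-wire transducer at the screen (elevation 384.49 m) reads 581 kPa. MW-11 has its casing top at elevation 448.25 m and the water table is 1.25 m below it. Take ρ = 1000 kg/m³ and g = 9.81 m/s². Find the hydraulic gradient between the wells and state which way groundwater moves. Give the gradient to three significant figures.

Pressure head at MW-9: ψ = P/(ρg) = 581×1000 / (1000 × 9.81) = 59.23 m.
Total head at MW-9: h = z + ψ = 384.49 + 59.23 = 443.72 m.
Total head at MW-11: h = 448.25 − 1.25 = 447.00 m.
Head difference: h(MW-9) − h(MW-11) = 443.72 − 447.00 = -3.28 m.
Hydraulic gradient: i = |Δh| / L = 3.28 / 211.8 = 0.0155.
Flow is from higher to lower head: from MW-11 toward MW-9, i.e. toward the north.

i ≈ 0.0155; groundwater flows toward the north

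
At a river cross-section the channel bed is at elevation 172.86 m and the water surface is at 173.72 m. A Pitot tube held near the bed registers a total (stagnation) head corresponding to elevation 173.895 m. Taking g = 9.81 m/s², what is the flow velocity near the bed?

v ≈ 1.85 m/s

Near the bed, under hydrostatic conditions, the piezometric head (z + ψ) equals the free-surface elevation, 173.72 m.
Velocity head = total − piezometric = 173.895 − 173.72 = 0.175 m.
v = √(2g·h_v) = √(2 × 9.81 × 0.175) = 1.85 m/s.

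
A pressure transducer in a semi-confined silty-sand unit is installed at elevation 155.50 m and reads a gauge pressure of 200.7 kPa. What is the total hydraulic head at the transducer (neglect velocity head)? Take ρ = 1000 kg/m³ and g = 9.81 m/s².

h ≈ 175.96 m

ψ = P/(ρg) = 200.7×1000 / (1000 × 9.81) = 20.46 m.
h = z + ψ = 155.50 + 20.46 = 175.96 m.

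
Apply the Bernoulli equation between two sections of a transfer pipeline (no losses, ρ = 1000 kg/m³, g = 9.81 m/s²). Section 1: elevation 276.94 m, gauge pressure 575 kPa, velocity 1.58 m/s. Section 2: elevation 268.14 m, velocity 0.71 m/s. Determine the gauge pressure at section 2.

Pressure head at 1: ψ₁ = P₁/(ρg) = 575×1000 / (1000 × 9.81) = 58.61 m.
Velocity heads: v₁²/2g = 1.58²/19.62 = 0.127 m; v₂²/2g = 0.71²/19.62 = 0.026 m.
Total head H = z₁ + ψ₁ + v₁²/2g = 276.94 + 58.61 + 0.127 = 335.68 m.
ψ₂ = H − z₂ − v₂²/2g = 335.68 − 268.14 − 0.026 = 67.51 m.
P₂ = ρgψ₂ = 1000 × 9.81 × 67.51 ≈ 662 kPa.

P₂ ≈ 662 kPa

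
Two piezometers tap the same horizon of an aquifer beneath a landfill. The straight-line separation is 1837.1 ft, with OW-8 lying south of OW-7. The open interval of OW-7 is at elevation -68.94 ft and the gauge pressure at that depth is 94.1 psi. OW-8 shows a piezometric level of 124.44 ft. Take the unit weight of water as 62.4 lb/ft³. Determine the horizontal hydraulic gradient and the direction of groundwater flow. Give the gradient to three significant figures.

Pressure head at OW-7: ψ = 144·P/γ = 144 × 94.1 / 62.4 = 217.15 ft.
Total head at OW-7: h = z + ψ = -68.94 + 217.15 = 148.21 ft.
Total head at OW-8: h = 124.44 ft (water level in the piezometer is the total head).
Head difference: h(OW-7) − h(OW-8) = 148.21 − 124.44 = 23.77 ft.
Hydraulic gradient: i = |Δh| / L = 23.77 / 1837.1 = 0.0129.
Flow is from higher to lower head: from OW-7 toward OW-8, i.e. toward the south.

i ≈ 0.0129; groundwater flows toward the south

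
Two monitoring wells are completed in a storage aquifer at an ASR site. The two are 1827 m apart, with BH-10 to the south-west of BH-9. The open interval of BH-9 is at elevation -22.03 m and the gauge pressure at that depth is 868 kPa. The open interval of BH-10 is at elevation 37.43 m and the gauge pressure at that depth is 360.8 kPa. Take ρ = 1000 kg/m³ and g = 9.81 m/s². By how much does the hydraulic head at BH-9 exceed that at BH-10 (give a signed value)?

Δh ≈ -7.76 m

Pressure head at BH-9: ψ = P/(ρg) = 868×1000 / (1000 × 9.81) = 88.48 m.
Total head at BH-9: h = z + ψ = -22.03 + 88.48 = 66.45 m.
Pressure head at BH-10: ψ = P/(ρg) = 360.8×1000 / (1000 × 9.81) = 36.78 m.
Total head at BH-10: h = z + ψ = 37.43 + 36.78 = 74.21 m.
Head difference: h(BH-9) − h(BH-10) = 66.45 − 74.21 = -7.76 m.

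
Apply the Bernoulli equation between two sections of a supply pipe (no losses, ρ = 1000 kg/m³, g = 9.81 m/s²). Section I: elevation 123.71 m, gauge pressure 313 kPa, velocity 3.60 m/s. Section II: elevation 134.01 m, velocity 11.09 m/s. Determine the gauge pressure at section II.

P₂ ≈ 157 kPa

Pressure head at I: ψ₁ = P₁/(ρg) = 313×1000 / (1000 × 9.81) = 31.91 m.
Velocity heads: v₁²/2g = 3.60²/19.62 = 0.661 m; v₂²/2g = 11.09²/19.62 = 6.269 m.
Total head H = z₁ + ψ₁ + v₁²/2g = 123.71 + 31.91 + 0.661 = 156.28 m.
ψ₂ = H − z₂ − v₂²/2g = 156.28 − 134.01 − 6.269 = 16.00 m.
P₂ = ρgψ₂ = 1000 × 9.81 × 16.00 ≈ 157 kPa.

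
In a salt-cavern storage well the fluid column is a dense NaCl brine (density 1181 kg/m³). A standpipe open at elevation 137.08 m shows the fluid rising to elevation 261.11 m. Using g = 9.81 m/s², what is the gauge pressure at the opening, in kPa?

P ≈ 1440 kPa

Pressure head ψ = h − z = 261.11 − 137.08 = 124.03 m.
P = ρgψ = 1181 × 9.81 × 124.03 = 1436963 Pa ≈ 1440 kPa.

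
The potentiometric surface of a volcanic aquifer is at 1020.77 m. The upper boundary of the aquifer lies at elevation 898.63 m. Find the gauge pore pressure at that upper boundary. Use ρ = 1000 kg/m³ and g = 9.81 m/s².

Pressure head at the aquifer top: ψ = h − z = 1020.77 − 898.63 = 122.14 m.
P = ρgψ = 1000 × 9.81 × 122.14 = 1198193 Pa ≈ 1200 kPa.

P ≈ 1200 kPa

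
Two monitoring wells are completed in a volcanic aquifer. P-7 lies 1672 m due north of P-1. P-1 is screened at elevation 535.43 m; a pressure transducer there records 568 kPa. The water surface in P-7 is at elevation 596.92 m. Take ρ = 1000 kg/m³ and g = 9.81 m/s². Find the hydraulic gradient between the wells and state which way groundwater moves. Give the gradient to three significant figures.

i ≈ 0.00215; groundwater flows toward the south

Pressure head at P-1: ψ = P/(ρg) = 568×1000 / (1000 × 9.81) = 57.90 m.
Total head at P-1: h = z + ψ = 535.43 + 57.90 = 593.33 m.
Total head at P-7: h = 596.92 m (water level in the piezometer is the total head).
Head difference: h(P-1) − h(P-7) = 593.33 − 596.92 = -3.59 m.
Hydraulic gradient: i = |Δh| / L = 3.59 / 1672 = 0.00215.
Flow is from higher to lower head: from P-7 toward P-1, i.e. toward the south.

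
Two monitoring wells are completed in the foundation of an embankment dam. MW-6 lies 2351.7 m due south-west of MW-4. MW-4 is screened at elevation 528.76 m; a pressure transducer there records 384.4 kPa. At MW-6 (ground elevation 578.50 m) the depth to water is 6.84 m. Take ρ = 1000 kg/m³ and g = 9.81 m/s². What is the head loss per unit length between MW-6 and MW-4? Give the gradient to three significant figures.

i ≈ 0.00158 m/m

Pressure head at MW-4: ψ = P/(ρg) = 384.4×1000 / (1000 × 9.81) = 39.18 m.
Total head at MW-4: h = z + ψ = 528.76 + 39.18 = 567.94 m.
Total head at MW-6: h = 578.50 − 6.84 = 571.66 m.
Head difference: h(MW-4) − h(MW-6) = 567.94 − 571.66 = -3.72 m.
Hydraulic gradient: i = |Δh| / L = 3.72 / 2351.7 = 0.00158.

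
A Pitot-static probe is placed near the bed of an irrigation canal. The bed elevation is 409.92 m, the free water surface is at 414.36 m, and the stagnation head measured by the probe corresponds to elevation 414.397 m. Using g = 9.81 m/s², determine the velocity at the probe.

Near the bed, under hydrostatic conditions, the piezometric head (z + ψ) equals the free-surface elevation, 414.36 m.
Velocity head = total − piezometric = 414.397 − 414.36 = 0.037 m.
v = √(2g·h_v) = √(2 × 9.81 × 0.037) = 0.852 m/s.

v ≈ 0.852 m/s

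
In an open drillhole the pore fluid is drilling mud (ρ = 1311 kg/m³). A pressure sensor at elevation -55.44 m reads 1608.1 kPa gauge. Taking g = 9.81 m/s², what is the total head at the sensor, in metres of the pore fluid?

ψ = P/(ρg) = 1608.1×1000 / (1311 × 9.81) = 125.04 m.
h = z + ψ = -55.44 + 125.04 = 69.60 m.

h ≈ 69.60 m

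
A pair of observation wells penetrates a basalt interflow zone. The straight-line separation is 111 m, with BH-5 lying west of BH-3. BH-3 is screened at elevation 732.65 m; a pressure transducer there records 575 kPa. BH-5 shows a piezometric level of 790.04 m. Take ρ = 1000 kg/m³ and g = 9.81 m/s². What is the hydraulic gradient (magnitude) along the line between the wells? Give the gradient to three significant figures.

Pressure head at BH-3: ψ = P/(ρg) = 575×1000 / (1000 × 9.81) = 58.61 m.
Total head at BH-3: h = z + ψ = 732.65 + 58.61 = 791.26 m.
Total head at BH-5: h = 790.04 m (water level in the piezometer is the total head).
Head difference: h(BH-3) − h(BH-5) = 791.26 − 790.04 = 1.22 m.
Hydraulic gradient: i = |Δh| / L = 1.22 / 111 = 0.0110.

i ≈ 0.0110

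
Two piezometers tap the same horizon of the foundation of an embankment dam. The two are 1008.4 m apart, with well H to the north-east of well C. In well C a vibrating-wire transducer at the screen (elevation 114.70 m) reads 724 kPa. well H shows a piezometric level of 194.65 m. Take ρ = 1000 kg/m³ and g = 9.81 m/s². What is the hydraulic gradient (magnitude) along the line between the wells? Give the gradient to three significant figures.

i ≈ 0.00610

Pressure head at well C: ψ = P/(ρg) = 724×1000 / (1000 × 9.81) = 73.80 m.
Total head at well C: h = z + ψ = 114.70 + 73.80 = 188.50 m.
Total head at well H: h = 194.65 m (water level in the piezometer is the total head).
Head difference: h(well C) − h(well H) = 188.50 − 194.65 = -6.15 m.
Hydraulic gradient: i = |Δh| / L = 6.15 / 1008.4 = 0.00610.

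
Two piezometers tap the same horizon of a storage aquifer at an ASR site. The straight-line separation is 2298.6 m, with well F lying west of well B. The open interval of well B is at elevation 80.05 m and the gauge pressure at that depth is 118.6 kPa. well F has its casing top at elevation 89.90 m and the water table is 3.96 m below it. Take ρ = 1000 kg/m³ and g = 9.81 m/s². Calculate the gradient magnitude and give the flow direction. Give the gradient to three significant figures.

i ≈ 0.00270; groundwater flows toward the west

Pressure head at well B: ψ = P/(ρg) = 118.6×1000 / (1000 × 9.81) = 12.09 m.
Total head at well B: h = z + ψ = 80.05 + 12.09 = 92.14 m.
Total head at well F: h = 89.90 − 3.96 = 85.94 m.
Head difference: h(well B) − h(well F) = 92.14 − 85.94 = 6.20 m.
Hydraulic gradient: i = |Δh| / L = 6.20 / 2298.6 = 0.00270.
Flow is from higher to lower head: from well B toward well F, i.e. toward the west.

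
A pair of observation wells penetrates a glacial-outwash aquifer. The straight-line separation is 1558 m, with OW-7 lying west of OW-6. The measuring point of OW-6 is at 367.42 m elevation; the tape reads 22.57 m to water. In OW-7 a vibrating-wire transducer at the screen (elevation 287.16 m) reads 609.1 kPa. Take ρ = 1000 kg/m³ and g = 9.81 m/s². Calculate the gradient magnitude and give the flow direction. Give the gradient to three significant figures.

i ≈ 0.00282; groundwater flows toward the east

Total head at OW-6: h = 367.42 − 22.57 = 344.85 m.
Pressure head at OW-7: ψ = P/(ρg) = 609.1×1000 / (1000 × 9.81) = 62.09 m.
Total head at OW-7: h = z + ψ = 287.16 + 62.09 = 349.25 m.
Head difference: h(OW-6) − h(OW-7) = 344.85 − 349.25 = -4.40 m.
Hydraulic gradient: i = |Δh| / L = 4.40 / 1558 = 0.00282.
Flow is from higher to lower head: from OW-7 toward OW-6, i.e. toward the east.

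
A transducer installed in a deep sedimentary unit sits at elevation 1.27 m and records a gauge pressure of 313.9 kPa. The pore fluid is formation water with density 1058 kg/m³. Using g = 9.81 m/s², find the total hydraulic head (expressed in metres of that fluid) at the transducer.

ψ = P/(ρg) = 313.9×1000 / (1058 × 9.81) = 30.24 m.
h = z + ψ = 1.27 + 30.24 = 31.51 m.

h ≈ 31.51 m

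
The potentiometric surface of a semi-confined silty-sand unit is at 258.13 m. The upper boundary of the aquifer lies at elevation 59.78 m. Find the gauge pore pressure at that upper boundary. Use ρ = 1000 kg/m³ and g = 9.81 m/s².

P ≈ 1950 kPa

Pressure head at the aquifer top: ψ = h − z = 258.13 − 59.78 = 198.35 m.
P = ρgψ = 1000 × 9.81 × 198.35 = 1945814 Pa ≈ 1950 kPa.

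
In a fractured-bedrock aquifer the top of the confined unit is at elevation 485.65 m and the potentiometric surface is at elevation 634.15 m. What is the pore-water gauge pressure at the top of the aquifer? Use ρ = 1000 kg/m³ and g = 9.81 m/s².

P ≈ 1460 kPa

Pressure head at the aquifer top: ψ = h − z = 634.15 − 485.65 = 148.50 m.
P = ρgψ = 1000 × 9.81 × 148.50 = 1456785 Pa ≈ 1460 kPa.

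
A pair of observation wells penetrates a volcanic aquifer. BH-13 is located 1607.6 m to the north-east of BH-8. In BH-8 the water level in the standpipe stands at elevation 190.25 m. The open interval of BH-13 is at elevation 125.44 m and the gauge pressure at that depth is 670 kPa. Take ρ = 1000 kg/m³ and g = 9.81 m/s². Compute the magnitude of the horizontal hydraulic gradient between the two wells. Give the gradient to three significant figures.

i ≈ 0.00217

Total head at BH-8: h = 190.25 m (water level in the piezometer is the total head).
Pressure head at BH-13: ψ = P/(ρg) = 670×1000 / (1000 × 9.81) = 68.30 m.
Total head at BH-13: h = z + ψ = 125.44 + 68.30 = 193.74 m.
Head difference: h(BH-8) − h(BH-13) = 190.25 − 193.74 = -3.49 m.
Hydraulic gradient: i = |Δh| / L = 3.49 / 1607.6 = 0.00217.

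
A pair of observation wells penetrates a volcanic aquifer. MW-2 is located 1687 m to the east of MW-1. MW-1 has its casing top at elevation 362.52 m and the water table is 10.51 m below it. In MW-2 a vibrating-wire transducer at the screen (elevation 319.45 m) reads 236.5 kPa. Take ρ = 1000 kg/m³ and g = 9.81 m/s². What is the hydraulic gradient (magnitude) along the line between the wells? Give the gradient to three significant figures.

Total head at MW-1: h = 362.52 − 10.51 = 352.01 m.
Pressure head at MW-2: ψ = P/(ρg) = 236.5×1000 / (1000 × 9.81) = 24.11 m.
Total head at MW-2: h = z + ψ = 319.45 + 24.11 = 343.56 m.
Head difference: h(MW-1) − h(MW-2) = 352.01 − 343.56 = 8.45 m.
Hydraulic gradient: i = |Δh| / L = 8.45 / 1687 = 0.00501.

i ≈ 0.00501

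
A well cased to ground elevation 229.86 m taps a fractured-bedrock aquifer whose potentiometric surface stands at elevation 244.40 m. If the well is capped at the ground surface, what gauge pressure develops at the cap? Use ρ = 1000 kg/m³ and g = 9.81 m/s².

Head above the cap: Δh = 244.40 − 229.86 = 14.54 m.
P = ρgΔh = 1000 × 9.81 × 14.54 = 142637 Pa ≈ 143 kPa.

P ≈ 143 kPa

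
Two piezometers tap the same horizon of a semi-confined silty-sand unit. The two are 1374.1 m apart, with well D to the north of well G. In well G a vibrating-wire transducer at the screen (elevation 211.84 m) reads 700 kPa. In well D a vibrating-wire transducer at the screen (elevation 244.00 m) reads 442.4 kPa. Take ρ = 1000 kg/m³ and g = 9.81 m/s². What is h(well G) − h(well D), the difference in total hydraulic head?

Δh ≈ -5.90 m

Pressure head at well G: ψ = P/(ρg) = 700×1000 / (1000 × 9.81) = 71.36 m.
Total head at well G: h = z + ψ = 211.84 + 71.36 = 283.20 m.
Pressure head at well D: ψ = P/(ρg) = 442.4×1000 / (1000 × 9.81) = 45.10 m.
Total head at well D: h = z + ψ = 244.00 + 45.10 = 289.10 m.
Head difference: h(well G) − h(well D) = 283.20 − 289.10 = -5.90 m.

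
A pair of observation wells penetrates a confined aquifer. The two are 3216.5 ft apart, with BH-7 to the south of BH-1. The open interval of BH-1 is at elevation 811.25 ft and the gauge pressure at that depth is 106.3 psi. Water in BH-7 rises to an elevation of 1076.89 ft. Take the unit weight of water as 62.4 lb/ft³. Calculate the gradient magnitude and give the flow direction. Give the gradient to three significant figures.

Pressure head at BH-1: ψ = 144·P/γ = 144 × 106.3 / 62.4 = 245.31 ft.
Total head at BH-1: h = z + ψ = 811.25 + 245.31 = 1056.56 ft.
Total head at BH-7: h = 1076.89 ft (water level in the piezometer is the total head).
Head difference: h(BH-1) − h(BH-7) = 1056.56 − 1076.89 = -20.33 ft.
Hydraulic gradient: i = |Δh| / L = 20.33 / 3216.5 = 0.00632.
Flow is from higher to lower head: from BH-7 toward BH-1, i.e. toward the north.

i ≈ 0.00632; groundwater flows toward the north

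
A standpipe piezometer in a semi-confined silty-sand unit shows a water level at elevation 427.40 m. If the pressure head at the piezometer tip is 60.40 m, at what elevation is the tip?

z ≈ 367.00 m

z = h − ψ = 427.40 − 60.40 = 367.00 m.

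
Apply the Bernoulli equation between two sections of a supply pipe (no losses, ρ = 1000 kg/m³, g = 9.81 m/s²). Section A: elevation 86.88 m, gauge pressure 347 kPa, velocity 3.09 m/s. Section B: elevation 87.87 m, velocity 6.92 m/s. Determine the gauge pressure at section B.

P₂ ≈ 318 kPa

Pressure head at A: ψ₁ = P₁/(ρg) = 347×1000 / (1000 × 9.81) = 35.37 m.
Velocity heads: v₁²/2g = 3.09²/19.62 = 0.487 m; v₂²/2g = 6.92²/19.62 = 2.441 m.
Total head H = z₁ + ψ₁ + v₁²/2g = 86.88 + 35.37 + 0.487 = 122.74 m.
ψ₂ = H − z₂ − v₂²/2g = 122.74 − 87.87 − 2.441 = 32.43 m.
P₂ = ρgψ₂ = 1000 × 9.81 × 32.43 ≈ 318 kPa.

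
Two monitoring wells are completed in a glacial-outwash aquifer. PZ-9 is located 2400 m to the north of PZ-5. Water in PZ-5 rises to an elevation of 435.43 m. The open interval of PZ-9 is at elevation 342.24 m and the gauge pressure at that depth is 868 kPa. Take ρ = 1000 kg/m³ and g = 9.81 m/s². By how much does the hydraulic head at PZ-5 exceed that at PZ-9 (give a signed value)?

Δh ≈ 4.71 m

Total head at PZ-5: h = 435.43 m (water level in the piezometer is the total head).
Pressure head at PZ-9: ψ = P/(ρg) = 868×1000 / (1000 × 9.81) = 88.48 m.
Total head at PZ-9: h = z + ψ = 342.24 + 88.48 = 430.72 m.
Head difference: h(PZ-5) − h(PZ-9) = 435.43 − 430.72 = 4.71 m.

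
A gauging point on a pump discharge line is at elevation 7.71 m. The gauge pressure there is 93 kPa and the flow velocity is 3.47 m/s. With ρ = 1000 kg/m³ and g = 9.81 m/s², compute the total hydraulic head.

Pressure head ψ = P/(ρg) = 93×1000 / (1000 × 9.81) = 9.48 m.
Velocity head = v²/(2g) = 3.47² / (2 × 9.81) = 0.614 m.
h = z + ψ + v²/(2g) = 7.71 + 9.48 + 0.614 = 17.80 m.

h ≈ 17.80 m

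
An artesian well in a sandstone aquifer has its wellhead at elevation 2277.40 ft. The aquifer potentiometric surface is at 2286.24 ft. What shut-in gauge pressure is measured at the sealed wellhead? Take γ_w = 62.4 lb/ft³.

P ≈ 3.83 psi

Head above the cap: Δh = 2286.24 − 2277.40 = 8.84 ft.
P = γΔh/144 = 62.4 × 8.84 / 144 = 3.83 psi.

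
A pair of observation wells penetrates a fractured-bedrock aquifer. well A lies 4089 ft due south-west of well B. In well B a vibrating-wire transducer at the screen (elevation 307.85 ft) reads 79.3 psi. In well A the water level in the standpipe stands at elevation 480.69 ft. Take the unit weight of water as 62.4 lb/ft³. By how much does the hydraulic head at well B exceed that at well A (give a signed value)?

Δh ≈ 10.16 ft

Pressure head at well B: ψ = 144·P/γ = 144 × 79.3 / 62.4 = 183.00 ft.
Total head at well B: h = z + ψ = 307.85 + 183.00 = 490.85 ft.
Total head at well A: h = 480.69 ft (water level in the piezometer is the total head).
Head difference: h(well B) − h(well A) = 490.85 − 480.69 = 10.16 ft.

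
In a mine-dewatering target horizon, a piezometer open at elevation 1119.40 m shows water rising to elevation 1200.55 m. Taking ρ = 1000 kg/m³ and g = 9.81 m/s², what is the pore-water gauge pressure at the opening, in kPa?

Pressure head ψ = h − z = 1200.55 − 1119.40 = 81.15 m.
P = ρgψ = 1000 × 9.81 × 81.15 = 796082 Pa ≈ 796 kPa.

P ≈ 796 kPa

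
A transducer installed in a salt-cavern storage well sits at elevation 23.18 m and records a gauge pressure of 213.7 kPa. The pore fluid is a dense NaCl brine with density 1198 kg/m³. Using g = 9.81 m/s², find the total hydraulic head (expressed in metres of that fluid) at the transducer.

h ≈ 41.36 m

ψ = P/(ρg) = 213.7×1000 / (1198 × 9.81) = 18.18 m.
h = z + ψ = 23.18 + 18.18 = 41.36 m.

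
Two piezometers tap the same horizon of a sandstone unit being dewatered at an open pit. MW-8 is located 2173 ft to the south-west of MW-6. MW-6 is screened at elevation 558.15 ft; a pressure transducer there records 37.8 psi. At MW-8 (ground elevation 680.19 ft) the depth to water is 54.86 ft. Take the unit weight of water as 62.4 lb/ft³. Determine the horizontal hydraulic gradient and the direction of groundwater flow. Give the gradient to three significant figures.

i ≈ 0.00923; groundwater flows toward the south-west

Pressure head at MW-6: ψ = 144·P/γ = 144 × 37.8 / 62.4 = 87.23 ft.
Total head at MW-6: h = z + ψ = 558.15 + 87.23 = 645.38 ft.
Total head at MW-8: h = 680.19 − 54.86 = 625.33 ft.
Head difference: h(MW-6) − h(MW-8) = 645.38 − 625.33 = 20.05 ft.
Hydraulic gradient: i = |Δh| / L = 20.05 / 2173 = 0.00923.
Flow is from higher to lower head: from MW-6 toward MW-8, i.e. toward the south-west.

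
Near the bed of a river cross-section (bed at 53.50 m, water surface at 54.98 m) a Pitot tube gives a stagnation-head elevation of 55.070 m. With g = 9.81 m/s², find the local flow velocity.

Near the bed, under hydrostatic conditions, the piezometric head (z + ψ) equals the free-surface elevation, 54.98 m.
Velocity head = total − piezometric = 55.070 − 54.98 = 0.090 m.
v = √(2g·h_v) = √(2 × 9.81 × 0.090) = 1.33 m/s.

v ≈ 1.33 m/s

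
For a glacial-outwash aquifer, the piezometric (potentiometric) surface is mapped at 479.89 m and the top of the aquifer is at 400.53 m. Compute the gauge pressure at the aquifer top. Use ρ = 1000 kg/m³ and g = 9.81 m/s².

P ≈ 779 kPa

Pressure head at the aquifer top: ψ = h − z = 479.89 − 400.53 = 79.36 m.
P = ρgψ = 1000 × 9.81 × 79.36 = 778522 Pa ≈ 779 kPa.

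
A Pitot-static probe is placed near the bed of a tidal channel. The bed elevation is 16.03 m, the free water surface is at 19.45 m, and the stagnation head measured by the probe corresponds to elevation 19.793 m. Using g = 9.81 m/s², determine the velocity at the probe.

v ≈ 2.59 m/s

Near the bed, under hydrostatic conditions, the piezometric head (z + ψ) equals the free-surface elevation, 19.45 m.
Velocity head = total − piezometric = 19.793 − 19.45 = 0.343 m.
v = √(2g·h_v) = √(2 × 9.81 × 0.343) = 2.59 m/s.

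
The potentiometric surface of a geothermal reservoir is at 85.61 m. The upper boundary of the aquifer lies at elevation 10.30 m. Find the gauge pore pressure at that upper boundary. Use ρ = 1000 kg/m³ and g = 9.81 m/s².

Pressure head at the aquifer top: ψ = h − z = 85.61 − 10.30 = 75.31 m.
P = ρgψ = 1000 × 9.81 × 75.31 = 738791 Pa ≈ 739 kPa.

P ≈ 739 kPa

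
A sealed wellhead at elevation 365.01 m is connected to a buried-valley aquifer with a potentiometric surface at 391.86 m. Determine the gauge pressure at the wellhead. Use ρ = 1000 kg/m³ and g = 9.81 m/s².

P ≈ 263 kPa

Head above the cap: Δh = 391.86 − 365.01 = 26.85 m.
P = ρgΔh = 1000 × 9.81 × 26.85 = 263398 Pa ≈ 263 kPa.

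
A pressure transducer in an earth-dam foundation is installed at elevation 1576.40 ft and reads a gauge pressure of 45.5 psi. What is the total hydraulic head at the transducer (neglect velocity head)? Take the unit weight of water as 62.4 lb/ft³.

h ≈ 1681.40 ft

ψ = 144·P/γ = 144 × 45.5 / 62.4 = 105.00 ft.
h = z + ψ = 1576.40 + 105.00 = 1681.40 ft.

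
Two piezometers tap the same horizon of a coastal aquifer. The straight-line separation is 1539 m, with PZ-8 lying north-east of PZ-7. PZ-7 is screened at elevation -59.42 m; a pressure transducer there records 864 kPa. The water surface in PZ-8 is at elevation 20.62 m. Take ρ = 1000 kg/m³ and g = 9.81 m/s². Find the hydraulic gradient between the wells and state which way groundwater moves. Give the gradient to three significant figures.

Pressure head at PZ-7: ψ = P/(ρg) = 864×1000 / (1000 × 9.81) = 88.07 m.
Total head at PZ-7: h = z + ψ = -59.42 + 88.07 = 28.65 m.
Total head at PZ-8: h = 20.62 m (water level in the piezometer is the total head).
Head difference: h(PZ-7) − h(PZ-8) = 28.65 − 20.62 = 8.03 m.
Hydraulic gradient: i = |Δh| / L = 8.03 / 1539 = 0.00522.
Flow is from higher to lower head: from PZ-7 toward PZ-8, i.e. toward the north-east.

i ≈ 0.00522; groundwater flows toward the north-east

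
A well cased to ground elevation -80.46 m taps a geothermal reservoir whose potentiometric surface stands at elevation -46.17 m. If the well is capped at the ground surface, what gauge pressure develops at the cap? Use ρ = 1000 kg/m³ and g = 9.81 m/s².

P ≈ 336 kPa

Head above the cap: Δh = -46.17 − (-80.46) = 34.29 m.
P = ρgΔh = 1000 × 9.81 × 34.29 = 336385 Pa ≈ 336 kPa.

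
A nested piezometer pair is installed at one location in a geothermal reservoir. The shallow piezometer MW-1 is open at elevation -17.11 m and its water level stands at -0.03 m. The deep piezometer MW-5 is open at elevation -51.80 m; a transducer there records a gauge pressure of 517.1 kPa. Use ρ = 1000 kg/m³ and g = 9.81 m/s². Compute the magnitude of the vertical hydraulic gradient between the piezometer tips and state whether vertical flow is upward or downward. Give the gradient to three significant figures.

|i_v| ≈ 0.0271; vertical flow is upward

Total head at MW-1: h = -0.03 m (water level in the standpipe).
Pressure head at MW-5: ψ = P/(ρg) = 517.1×1000 / (1000 × 9.81) = 52.71 m.
Total head at MW-5: h = z + ψ = -51.80 + 52.71 = 0.91 m.
Δh = h(MW-1) − h(MW-5) = -0.03 − 0.91 = -0.94 m.
Vertical separation Δz = -17.11 − (-51.80) = 34.69 m.
|i_v| = |Δh| / Δz = 0.94 / 34.69 = 0.0271.
Head is higher in the deep piezometer, so vertical flow is upward (discharge condition).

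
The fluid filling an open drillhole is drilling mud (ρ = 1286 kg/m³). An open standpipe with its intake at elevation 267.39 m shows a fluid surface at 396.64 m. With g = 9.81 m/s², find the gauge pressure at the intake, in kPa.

Pressure head ψ = h − z = 396.64 − 267.39 = 129.25 m.
P = ρgψ = 1286 × 9.81 × 129.25 = 1630574 Pa ≈ 1630 kPa.

P ≈ 1630 kPa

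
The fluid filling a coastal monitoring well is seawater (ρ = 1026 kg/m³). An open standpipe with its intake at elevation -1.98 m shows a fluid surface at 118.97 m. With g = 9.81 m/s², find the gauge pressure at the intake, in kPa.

P ≈ 1220 kPa

Pressure head ψ = h − z = 118.97 − (-1.98) = 120.95 m.
P = ρgψ = 1026 × 9.81 × 120.95 = 1217369 Pa ≈ 1220 kPa.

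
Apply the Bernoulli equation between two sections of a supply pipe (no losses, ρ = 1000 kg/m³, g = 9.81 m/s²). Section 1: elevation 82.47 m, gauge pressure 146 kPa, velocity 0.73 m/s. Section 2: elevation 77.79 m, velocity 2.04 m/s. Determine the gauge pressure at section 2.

P₂ ≈ 190 kPa

Pressure head at 1: ψ₁ = P₁/(ρg) = 146×1000 / (1000 × 9.81) = 14.88 m.
Velocity heads: v₁²/2g = 0.73²/19.62 = 0.027 m; v₂²/2g = 2.04²/19.62 = 0.212 m.
Total head H = z₁ + ψ₁ + v₁²/2g = 82.47 + 14.88 + 0.027 = 97.38 m.
ψ₂ = H − z₂ − v₂²/2g = 97.38 − 77.79 − 0.212 = 19.38 m.
P₂ = ρgψ₂ = 1000 × 9.81 × 19.38 ≈ 190 kPa.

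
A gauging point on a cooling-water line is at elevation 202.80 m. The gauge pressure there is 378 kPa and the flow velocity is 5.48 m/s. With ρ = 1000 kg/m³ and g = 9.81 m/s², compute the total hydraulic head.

h ≈ 242.86 m

Pressure head ψ = P/(ρg) = 378×1000 / (1000 × 9.81) = 38.53 m.
Velocity head = v²/(2g) = 5.48² / (2 × 9.81) = 1.531 m.
h = z + ψ + v²/(2g) = 202.80 + 38.53 + 1.531 = 242.86 m.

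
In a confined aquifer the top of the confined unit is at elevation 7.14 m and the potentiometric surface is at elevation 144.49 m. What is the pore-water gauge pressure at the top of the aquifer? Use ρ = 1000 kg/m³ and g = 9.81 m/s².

P ≈ 1350 kPa

Pressure head at the aquifer top: ψ = h − z = 144.49 − 7.14 = 137.35 m.
P = ρgψ = 1000 × 9.81 × 137.35 = 1347404 Pa ≈ 1350 kPa.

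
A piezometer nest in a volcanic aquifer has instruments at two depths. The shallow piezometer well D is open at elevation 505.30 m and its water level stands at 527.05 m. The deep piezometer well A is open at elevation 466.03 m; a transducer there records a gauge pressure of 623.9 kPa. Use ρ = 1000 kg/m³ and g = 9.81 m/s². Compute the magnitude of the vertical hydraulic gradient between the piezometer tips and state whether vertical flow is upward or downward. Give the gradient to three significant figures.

|i_v| ≈ 0.0657; vertical flow is upward

Total head at well D: h = 527.05 m (water level in the standpipe).
Pressure head at well A: ψ = P/(ρg) = 623.9×1000 / (1000 × 9.81) = 63.60 m.
Total head at well A: h = z + ψ = 466.03 + 63.60 = 529.63 m.
Δh = h(well D) − h(well A) = 527.05 − 529.63 = -2.58 m.
Vertical separation Δz = 505.30 − 466.03 = 39.27 m.
|i_v| = |Δh| / Δz = 2.58 / 39.27 = 0.0657.
Head is higher in the deep piezometer, so vertical flow is upward (discharge condition).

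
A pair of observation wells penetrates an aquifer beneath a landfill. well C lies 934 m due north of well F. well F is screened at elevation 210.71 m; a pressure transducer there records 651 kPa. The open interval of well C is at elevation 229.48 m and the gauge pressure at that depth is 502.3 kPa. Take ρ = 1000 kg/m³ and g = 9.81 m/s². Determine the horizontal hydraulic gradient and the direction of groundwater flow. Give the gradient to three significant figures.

i ≈ 0.00387; groundwater flows toward the south

Pressure head at well F: ψ = P/(ρg) = 651×1000 / (1000 × 9.81) = 66.36 m.
Total head at well F: h = z + ψ = 210.71 + 66.36 = 277.07 m.
Pressure head at well C: ψ = P/(ρg) = 502.3×1000 / (1000 × 9.81) = 51.20 m.
Total head at well C: h = z + ψ = 229.48 + 51.20 = 280.68 m.
Head difference: h(well F) − h(well C) = 277.07 − 280.68 = -3.61 m.
Hydraulic gradient: i = |Δh| / L = 3.61 / 934 = 0.00387.
Flow is from higher to lower head: from well C toward well F, i.e. toward the south.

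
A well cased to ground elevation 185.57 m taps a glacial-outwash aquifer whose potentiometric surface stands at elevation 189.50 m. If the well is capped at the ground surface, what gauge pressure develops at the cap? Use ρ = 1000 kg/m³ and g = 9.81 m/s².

P ≈ 38.6 kPa

Head above the cap: Δh = 189.50 − 185.57 = 3.93 m.
P = ρgΔh = 1000 × 9.81 × 3.93 = 38553 Pa ≈ 38.6 kPa.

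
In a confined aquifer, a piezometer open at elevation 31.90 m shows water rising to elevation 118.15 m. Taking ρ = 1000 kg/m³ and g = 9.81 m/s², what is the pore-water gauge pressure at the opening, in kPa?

P ≈ 846 kPa

Pressure head ψ = h − z = 118.15 − 31.90 = 86.25 m.
P = ρgψ = 1000 × 9.81 × 86.25 = 846112 Pa ≈ 846 kPa.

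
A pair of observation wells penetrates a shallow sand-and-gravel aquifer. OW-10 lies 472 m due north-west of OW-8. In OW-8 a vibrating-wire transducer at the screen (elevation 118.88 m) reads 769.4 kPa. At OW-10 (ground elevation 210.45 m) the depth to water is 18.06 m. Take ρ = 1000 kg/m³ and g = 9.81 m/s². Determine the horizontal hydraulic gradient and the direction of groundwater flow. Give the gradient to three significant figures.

i ≈ 0.0104; groundwater flows toward the north-west

Pressure head at OW-8: ψ = P/(ρg) = 769.4×1000 / (1000 × 9.81) = 78.43 m.
Total head at OW-8: h = z + ψ = 118.88 + 78.43 = 197.31 m.
Total head at OW-10: h = 210.45 − 18.06 = 192.39 m.
Head difference: h(OW-8) − h(OW-10) = 197.31 − 192.39 = 4.92 m.
Hydraulic gradient: i = |Δh| / L = 4.92 / 472 = 0.0104.
Flow is from higher to lower head: from OW-8 toward OW-10, i.e. toward the north-west.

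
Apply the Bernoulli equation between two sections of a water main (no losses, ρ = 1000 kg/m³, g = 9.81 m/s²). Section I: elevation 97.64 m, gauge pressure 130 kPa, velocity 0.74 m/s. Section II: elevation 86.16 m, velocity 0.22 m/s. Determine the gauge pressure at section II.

Pressure head at I: ψ₁ = P₁/(ρg) = 130×1000 / (1000 × 9.81) = 13.25 m.
Velocity heads: v₁²/2g = 0.74²/19.62 = 0.028 m; v₂²/2g = 0.22²/19.62 = 0.002 m.
Total head H = z₁ + ψ₁ + v₁²/2g = 97.64 + 13.25 + 0.028 = 110.92 m.
ψ₂ = H − z₂ − v₂²/2g = 110.92 − 86.16 − 0.002 = 24.76 m.
P₂ = ρgψ₂ = 1000 × 9.81 × 24.76 ≈ 243 kPa.

P₂ ≈ 243 kPa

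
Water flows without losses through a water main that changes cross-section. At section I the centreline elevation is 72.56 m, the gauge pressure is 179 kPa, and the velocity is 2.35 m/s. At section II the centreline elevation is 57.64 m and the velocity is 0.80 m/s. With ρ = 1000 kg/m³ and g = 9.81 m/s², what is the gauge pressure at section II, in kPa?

Pressure head at I: ψ₁ = P₁/(ρg) = 179×1000 / (1000 × 9.81) = 18.25 m.
Velocity heads: v₁²/2g = 2.35²/19.62 = 0.281 m; v₂²/2g = 0.80²/19.62 = 0.033 m.
Total head H = z₁ + ψ₁ + v₁²/2g = 72.56 + 18.25 + 0.281 = 91.09 m.
ψ₂ = H − z₂ − v₂²/2g = 91.09 − 57.64 − 0.033 = 33.42 m.
P₂ = ρgψ₂ = 1000 × 9.81 × 33.42 ≈ 328 kPa.

P₂ ≈ 328 kPa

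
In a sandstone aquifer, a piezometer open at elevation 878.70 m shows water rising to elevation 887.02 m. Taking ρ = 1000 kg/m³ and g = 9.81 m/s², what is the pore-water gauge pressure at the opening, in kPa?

P ≈ 81.6 kPa

Pressure head ψ = h − z = 887.02 − 878.70 = 8.32 m.
P = ρgψ = 1000 × 9.81 × 8.32 = 81619 Pa ≈ 81.6 kPa.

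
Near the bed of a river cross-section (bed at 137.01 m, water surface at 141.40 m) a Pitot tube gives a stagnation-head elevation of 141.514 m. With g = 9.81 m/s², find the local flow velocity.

v ≈ 1.50 m/s

Near the bed, under hydrostatic conditions, the piezometric head (z + ψ) equals the free-surface elevation, 141.40 m.
Velocity head = total − piezometric = 141.514 − 141.40 = 0.114 m.
v = √(2g·h_v) = √(2 × 9.81 × 0.114) = 1.50 m/s.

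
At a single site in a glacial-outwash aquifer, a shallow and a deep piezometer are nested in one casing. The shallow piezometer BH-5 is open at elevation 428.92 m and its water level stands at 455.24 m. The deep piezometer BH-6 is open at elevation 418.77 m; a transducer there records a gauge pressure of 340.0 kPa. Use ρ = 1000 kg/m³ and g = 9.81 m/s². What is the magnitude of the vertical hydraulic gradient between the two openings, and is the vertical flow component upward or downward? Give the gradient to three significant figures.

Total head at BH-5: h = 455.24 m (water level in the standpipe).
Pressure head at BH-6: ψ = P/(ρg) = 340.0×1000 / (1000 × 9.81) = 34.66 m.
Total head at BH-6: h = z + ψ = 418.77 + 34.66 = 453.43 m.
Δh = h(BH-5) − h(BH-6) = 455.24 − 453.43 = 1.81 m.
Vertical separation Δz = 428.92 − 418.77 = 10.15 m.
|i_v| = |Δh| / Δz = 1.81 / 10.15 = 0.178.
Head is higher in the shallow piezometer, so vertical flow is downward (recharge condition).

|i_v| ≈ 0.178; vertical flow is downward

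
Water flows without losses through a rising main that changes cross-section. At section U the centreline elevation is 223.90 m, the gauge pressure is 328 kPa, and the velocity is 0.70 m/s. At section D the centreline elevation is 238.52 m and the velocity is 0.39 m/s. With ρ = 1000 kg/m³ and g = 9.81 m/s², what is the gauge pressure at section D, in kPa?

P₂ ≈ 185 kPa

Pressure head at U: ψ₁ = P₁/(ρg) = 328×1000 / (1000 × 9.81) = 33.44 m.
Velocity heads: v₁²/2g = 0.70²/19.62 = 0.025 m; v₂²/2g = 0.39²/19.62 = 0.008 m.
Total head H = z₁ + ψ₁ + v₁²/2g = 223.90 + 33.44 + 0.025 = 257.37 m.
ψ₂ = H − z₂ − v₂²/2g = 257.37 − 238.52 − 0.008 = 18.84 m.
P₂ = ρgψ₂ = 1000 × 9.81 × 18.84 ≈ 185 kPa.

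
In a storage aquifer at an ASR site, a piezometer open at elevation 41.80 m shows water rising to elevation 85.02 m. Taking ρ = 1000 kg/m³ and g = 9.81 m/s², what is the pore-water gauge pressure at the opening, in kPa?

P ≈ 424 kPa

Pressure head ψ = h − z = 85.02 − 41.80 = 43.22 m.
P = ρgψ = 1000 × 9.81 × 43.22 = 423988 Pa ≈ 424 kPa.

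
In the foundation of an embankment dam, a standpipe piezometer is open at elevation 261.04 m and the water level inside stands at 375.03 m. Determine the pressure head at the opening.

ψ ≈ 113.99 m

Total head h = 375.03 m (the water-surface elevation in the piezometer).
Pressure head ψ = h − z = 375.03 − 261.04 = 113.99 m.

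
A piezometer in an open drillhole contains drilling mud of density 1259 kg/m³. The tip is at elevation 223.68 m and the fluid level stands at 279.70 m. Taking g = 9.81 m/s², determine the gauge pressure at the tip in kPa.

P ≈ 692 kPa

Pressure head ψ = h − z = 279.70 − 223.68 = 56.02 m.
P = ρgψ = 1259 × 9.81 × 56.02 = 691891 Pa ≈ 692 kPa.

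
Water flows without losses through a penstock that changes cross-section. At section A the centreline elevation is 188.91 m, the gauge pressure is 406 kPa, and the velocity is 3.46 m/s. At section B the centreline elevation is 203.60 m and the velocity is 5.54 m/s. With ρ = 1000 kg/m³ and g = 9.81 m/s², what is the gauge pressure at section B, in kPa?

P₂ ≈ 253 kPa

Pressure head at A: ψ₁ = P₁/(ρg) = 406×1000 / (1000 × 9.81) = 41.39 m.
Velocity heads: v₁²/2g = 3.46²/19.62 = 0.610 m; v₂²/2g = 5.54²/19.62 = 1.564 m.
Total head H = z₁ + ψ₁ + v₁²/2g = 188.91 + 41.39 + 0.610 = 230.91 m.
ψ₂ = H − z₂ − v₂²/2g = 230.91 − 203.60 − 1.564 = 25.75 m.
P₂ = ρgψ₂ = 1000 × 9.81 × 25.75 ≈ 253 kPa.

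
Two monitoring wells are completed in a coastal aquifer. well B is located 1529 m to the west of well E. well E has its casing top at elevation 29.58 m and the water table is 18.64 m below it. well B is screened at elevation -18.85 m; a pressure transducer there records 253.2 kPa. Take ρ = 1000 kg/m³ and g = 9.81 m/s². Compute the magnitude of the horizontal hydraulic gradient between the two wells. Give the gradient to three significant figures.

Total head at well E: h = 29.58 − 18.64 = 10.94 m.
Pressure head at well B: ψ = P/(ρg) = 253.2×1000 / (1000 × 9.81) = 25.81 m.
Total head at well B: h = z + ψ = -18.85 + 25.81 = 6.96 m.
Head difference: h(well E) − h(well B) = 10.94 − 6.96 = 3.98 m.
Hydraulic gradient: i = |Δh| / L = 3.98 / 1529 = 0.00260.

i ≈ 0.00260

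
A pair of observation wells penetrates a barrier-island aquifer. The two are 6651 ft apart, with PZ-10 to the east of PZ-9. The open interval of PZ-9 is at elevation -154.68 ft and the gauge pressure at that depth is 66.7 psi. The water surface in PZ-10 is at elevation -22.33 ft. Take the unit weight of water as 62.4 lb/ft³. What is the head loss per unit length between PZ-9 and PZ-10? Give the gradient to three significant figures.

i ≈ 0.00324 ft/ft

Pressure head at PZ-9: ψ = 144·P/γ = 144 × 66.7 / 62.4 = 153.92 ft.
Total head at PZ-9: h = z + ψ = -154.68 + 153.92 = -0.76 ft.
Total head at PZ-10: h = -22.33 ft (water level in the piezometer is the total head).
Head difference: h(PZ-9) − h(PZ-10) = -0.76 − (-22.33) = 21.57 ft.
Hydraulic gradient: i = |Δh| / L = 21.57 / 6651 = 0.00324.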